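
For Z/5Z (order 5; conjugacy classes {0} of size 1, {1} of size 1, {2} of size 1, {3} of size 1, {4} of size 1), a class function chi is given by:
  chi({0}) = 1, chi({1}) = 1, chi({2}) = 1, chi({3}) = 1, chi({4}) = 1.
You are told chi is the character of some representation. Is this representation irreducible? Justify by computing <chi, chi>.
Irreducible: <chi, chi> = 1.

Solution. <chi, chi> = (1/|G|) sum_C |C| * |chi(C)|^2 = (1/5)[1*|1|^2 + 1*|1|^2 + 1*|1|^2 + 1*|1|^2 + 1*|1|^2]
  = (1/5)[(1) + (1) + (1) + (1) + (1)] = 5/5 = 1.
(Exp terms are combined using exp(i*s)*conj(exp(i*t)) = exp(i*(s-t)), and sums of them are collapsed using the identity that for every m > 1 the m distinct m-th roots of unity sum to 0, e.g. 1 + exp(2*I*pi/3) + exp(-2*I*pi/3) = 0.)
A character is irreducible iff <chi, chi> = 1, so this representation is irreducible.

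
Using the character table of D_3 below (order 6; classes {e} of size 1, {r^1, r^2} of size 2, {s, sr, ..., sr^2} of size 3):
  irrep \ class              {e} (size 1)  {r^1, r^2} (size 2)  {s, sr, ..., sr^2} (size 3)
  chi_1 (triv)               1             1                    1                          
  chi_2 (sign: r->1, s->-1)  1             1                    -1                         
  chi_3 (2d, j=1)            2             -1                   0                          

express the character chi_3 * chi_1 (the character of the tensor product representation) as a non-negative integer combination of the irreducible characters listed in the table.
chi_3 tensor chi_1 = chi_3 (all other irreducibles have multiplicity 0).

Justification: The character of a tensor product is the pointwise product (chi_3 * chi_1)(C) = chi_3(C) * chi_1(C):
  {e}: (2)*(1), {r^1, r^2}: (-1)*(1), {s, sr, ..., sr^2}: (0)*(1)
so (chi_3 * chi_1) takes values
  {e} -> 2, {r^1, r^2} -> -1, {s, sr, ..., sr^2} -> 0.
Now take the inner product of this character with each irreducible chi from the table, <chi_3*chi_1, chi> = (1/6) sum_C |C| (chi_3*chi_1)(C) conj(chi(C)):
  <chi_3*chi_1, chi_1> = (1/6)[1*(2)*conj(1) + 2*(-1)*conj(1) + 3*(0)*conj(1)]
      = (1/6)[(2) + (-2) + (0)] = 0/6 = 0
  <chi_3*chi_1, chi_2> = (1/6)[1*(2)*conj(1) + 2*(-1)*conj(1) + 3*(0)*conj(-1)]
      = (1/6)[(2) + (-2) + (0)] = 0/6 = 0
  <chi_3*chi_1, chi_3> = (1/6)[1*(2)*conj(2) + 2*(-1)*conj(-1) + 3*(0)*conj(0)]
      = (1/6)[(4) + (2) + (0)] = 6/6 = 1
Hence the multiplicities are chi_3: 1. Dimension check: dim(chi_3)*dim(chi_1) = 2*1 = 2 and sum (mult * dim) = 1*2 = 2.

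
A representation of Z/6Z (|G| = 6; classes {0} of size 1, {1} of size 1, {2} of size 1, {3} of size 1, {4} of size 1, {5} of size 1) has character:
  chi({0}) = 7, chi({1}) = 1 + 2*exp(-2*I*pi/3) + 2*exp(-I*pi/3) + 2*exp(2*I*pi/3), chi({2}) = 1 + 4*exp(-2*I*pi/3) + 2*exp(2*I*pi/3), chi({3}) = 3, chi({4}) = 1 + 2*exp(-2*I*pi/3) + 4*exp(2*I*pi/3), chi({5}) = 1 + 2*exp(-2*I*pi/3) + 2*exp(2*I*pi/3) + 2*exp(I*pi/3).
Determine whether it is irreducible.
Not irreducible (reducible): <chi, chi> = 13 > 1.

Details: <chi, chi> = (1/|G|) sum_C |C| * |chi(C)|^2 = (1/6)[1*|7|^2 + 1*|1 + 2*exp(-2*I*pi/3) + 2*exp(-I*pi/3) + 2*exp(2*I*pi/3)|^2 + 1*|1 + 4*exp(-2*I*pi/3) + 2*exp(2*I*pi/3)|^2 + 1*|3|^2 + 1*|1 + 2*exp(-2*I*pi/3) + 4*exp(2*I*pi/3)|^2 + 1*|1 + 2*exp(-2*I*pi/3) + 2*exp(2*I*pi/3) + 2*exp(I*pi/3)|^2]
  = (1/6)[(49) + (3) + (7) + (9) + (7) + (3)] = 78/6 = 13.
(Exp terms are combined using exp(i*s)*conj(exp(i*t)) = exp(i*(s-t)), and sums of them are collapsed using the identity that for every m > 1 the m distinct m-th roots of unity sum to 0, e.g. 1 + exp(2*I*pi/3) + exp(-2*I*pi/3) = 0.)
A character is irreducible iff <chi, chi> = 1, so this representation is reducible.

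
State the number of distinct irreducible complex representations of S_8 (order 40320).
22

Derivation: The number of irreducible complex representations of a finite group equals its number of conjugacy classes. Conjugacy classes in S_8 correspond to cycle types, i.e. partitions of 8; there are p(8) = 22 of them, so S_8 (order 40320) has exactly 22 irreducible complex representations.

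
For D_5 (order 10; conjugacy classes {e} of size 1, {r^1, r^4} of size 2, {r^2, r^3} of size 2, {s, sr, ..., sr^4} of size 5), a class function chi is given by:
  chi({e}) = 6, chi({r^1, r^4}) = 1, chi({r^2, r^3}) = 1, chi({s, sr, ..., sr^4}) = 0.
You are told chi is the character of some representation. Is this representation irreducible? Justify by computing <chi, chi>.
Not irreducible (reducible): <chi, chi> = 4 > 1.

Argument: <chi, chi> = (1/|G|) sum_C |C| * |chi(C)|^2 = (1/10)[1*|6|^2 + 2*|1|^2 + 2*|1|^2 + 5*|0|^2]
  = (1/10)[(36) + (2) + (2) + (0)] = 40/10 = 4.
A character is irreducible iff <chi, chi> = 1, so this representation is reducible.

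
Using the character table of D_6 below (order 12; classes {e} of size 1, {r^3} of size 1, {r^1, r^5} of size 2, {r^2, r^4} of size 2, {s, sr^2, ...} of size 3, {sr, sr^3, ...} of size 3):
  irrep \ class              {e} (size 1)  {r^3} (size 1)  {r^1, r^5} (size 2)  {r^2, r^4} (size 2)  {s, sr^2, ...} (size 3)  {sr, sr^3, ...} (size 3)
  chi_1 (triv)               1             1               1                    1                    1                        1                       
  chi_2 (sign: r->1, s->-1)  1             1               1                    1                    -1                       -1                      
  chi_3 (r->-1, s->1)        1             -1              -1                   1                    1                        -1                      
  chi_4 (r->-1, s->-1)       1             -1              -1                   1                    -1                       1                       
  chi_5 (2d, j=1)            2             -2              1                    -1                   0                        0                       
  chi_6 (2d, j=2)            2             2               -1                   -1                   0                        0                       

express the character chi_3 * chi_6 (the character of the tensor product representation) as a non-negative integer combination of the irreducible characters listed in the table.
chi_3 tensor chi_6 = chi_5 (all other irreducibles have multiplicity 0).

Reasoning: The character of a tensor product is the pointwise product (chi_3 * chi_6)(C) = chi_3(C) * chi_6(C):
  {e}: (1)*(2), {r^3}: (-1)*(2), {r^1, r^5}: (-1)*(-1), {r^2, r^4}: (1)*(-1), {s, sr^2, ...}: (1)*(0), {sr, sr^3, ...}: (-1)*(0)
so (chi_3 * chi_6) takes values
  {e} -> 2, {r^3} -> -2, {r^1, r^5} -> 1, {r^2, r^4} -> -1, {s, sr^2, ...} -> 0, {sr, sr^3, ...} -> 0.
Now take the inner product of this character with each irreducible chi from the table, <chi_3*chi_6, chi> = (1/12) sum_C |C| (chi_3*chi_6)(C) conj(chi(C)):
  <chi_3*chi_6, chi_1> = (1/12)[1*(2)*conj(1) + 1*(-2)*conj(1) + 2*(1)*conj(1) + 2*(-1)*conj(1) + 3*(0)*conj(1) + 3*(0)*conj(1)]
      = (1/12)[(2) + (-2) + (2) + (-2) + (0) + (0)] = 0/12 = 0
  <chi_3*chi_6, chi_2> = (1/12)[1*(2)*conj(1) + 1*(-2)*conj(1) + 2*(1)*conj(1) + 2*(-1)*conj(1) + 3*(0)*conj(-1) + 3*(0)*conj(-1)]
      = (1/12)[(2) + (-2) + (2) + (-2) + (0) + (0)] = 0/12 = 0
  <chi_3*chi_6, chi_3> = (1/12)[1*(2)*conj(1) + 1*(-2)*conj(-1) + 2*(1)*conj(-1) + 2*(-1)*conj(1) + 3*(0)*conj(1) + 3*(0)*conj(-1)]
      = (1/12)[(2) + (2) + (-2) + (-2) + (0) + (0)] = 0/12 = 0
  <chi_3*chi_6, chi_4> = (1/12)[1*(2)*conj(1) + 1*(-2)*conj(-1) + 2*(1)*conj(-1) + 2*(-1)*conj(1) + 3*(0)*conj(-1) + 3*(0)*conj(1)]
      = (1/12)[(2) + (2) + (-2) + (-2) + (0) + (0)] = 0/12 = 0
  <chi_3*chi_6, chi_5> = (1/12)[1*(2)*conj(2) + 1*(-2)*conj(-2) + 2*(1)*conj(1) + 2*(-1)*conj(-1) + 3*(0)*conj(0) + 3*(0)*conj(0)]
      = (1/12)[(4) + (4) + (2) + (2) + (0) + (0)] = 12/12 = 1
  <chi_3*chi_6, chi_6> = (1/12)[1*(2)*conj(2) + 1*(-2)*conj(2) + 2*(1)*conj(-1) + 2*(-1)*conj(-1) + 3*(0)*conj(0) + 3*(0)*conj(0)]
      = (1/12)[(4) + (-4) + (-2) + (2) + (0) + (0)] = 0/12 = 0
Hence the multiplicities are chi_5: 1. Dimension check: dim(chi_3)*dim(chi_6) = 1*2 = 2 and sum (mult * dim) = 1*2 = 2.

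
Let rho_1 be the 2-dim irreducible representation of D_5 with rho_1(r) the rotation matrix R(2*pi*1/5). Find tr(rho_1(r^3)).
chi_{rho_1}(r^3) = 2*cos(2*pi*1*3/5) = -sqrt(5)/2 - 1/2

Solution. rho_1(r^3) is rotation by angle 2*pi*1*3/5, whose trace is 2*cos(2*pi*1*3/5) = -sqrt(5)/2 - 1/2.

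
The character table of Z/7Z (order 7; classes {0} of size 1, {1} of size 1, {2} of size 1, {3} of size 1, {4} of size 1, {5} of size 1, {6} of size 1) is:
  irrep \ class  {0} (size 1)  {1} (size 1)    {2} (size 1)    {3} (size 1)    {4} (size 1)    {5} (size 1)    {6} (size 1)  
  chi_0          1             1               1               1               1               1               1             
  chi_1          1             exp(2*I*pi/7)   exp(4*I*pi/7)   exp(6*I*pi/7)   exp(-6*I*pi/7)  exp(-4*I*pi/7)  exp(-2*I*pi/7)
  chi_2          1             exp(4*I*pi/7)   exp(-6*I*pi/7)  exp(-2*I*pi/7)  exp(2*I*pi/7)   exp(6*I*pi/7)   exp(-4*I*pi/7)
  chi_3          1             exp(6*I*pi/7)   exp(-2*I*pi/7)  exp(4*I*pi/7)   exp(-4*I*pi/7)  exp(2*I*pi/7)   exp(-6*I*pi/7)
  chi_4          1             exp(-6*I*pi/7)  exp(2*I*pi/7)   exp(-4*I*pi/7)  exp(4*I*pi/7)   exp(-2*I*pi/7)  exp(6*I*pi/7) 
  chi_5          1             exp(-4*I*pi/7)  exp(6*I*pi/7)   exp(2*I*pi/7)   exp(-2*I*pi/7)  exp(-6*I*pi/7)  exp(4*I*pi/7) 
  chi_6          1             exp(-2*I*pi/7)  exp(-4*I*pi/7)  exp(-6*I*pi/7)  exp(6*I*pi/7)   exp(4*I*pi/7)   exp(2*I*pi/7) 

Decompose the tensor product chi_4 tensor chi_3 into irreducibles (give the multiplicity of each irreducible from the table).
chi_4 tensor chi_3 = chi_0 (all other irreducibles have multiplicity 0).

Explanation: The character of a tensor product is the pointwise product (chi_4 * chi_3)(C) = chi_4(C) * chi_3(C):
  {0}: (1)*(1), {1}: (exp(-6*I*pi/7))*(exp(6*I*pi/7)), {2}: (exp(2*I*pi/7))*(exp(-2*I*pi/7)), {3}: (exp(-4*I*pi/7))*(exp(4*I*pi/7)), {4}: (exp(4*I*pi/7))*(exp(-4*I*pi/7)), {5}: (exp(-2*I*pi/7))*(exp(2*I*pi/7)), {6}: (exp(6*I*pi/7))*(exp(-6*I*pi/7))
so (chi_4 * chi_3) takes values
  {0} -> 1, {1} -> 1, {2} -> 1, {3} -> 1, {4} -> 1, {5} -> 1, {6} -> 1.
Now take the inner product of this character with each irreducible chi from the table, <chi_4*chi_3, chi> = (1/7) sum_C |C| (chi_4*chi_3)(C) conj(chi(C)):
  <chi_4*chi_3, chi_0> = (1/7)[1*(1)*conj(1) + 1*(1)*conj(1) + 1*(1)*conj(1) + 1*(1)*conj(1) + 1*(1)*conj(1) + 1*(1)*conj(1) + 1*(1)*conj(1)]
      = (1/7)[(1) + (1) + (1) + (1) + (1) + (1) + (1)] = 7/7 = 1
  <chi_4*chi_3, chi_1> = (1/7)[1*(1)*conj(1) + 1*(1)*conj(exp(2*I*pi/7)) + 1*(1)*conj(exp(4*I*pi/7)) + 1*(1)*conj(exp(6*I*pi/7)) + 1*(1)*conj(exp(-6*I*pi/7)) + 1*(1)*conj(exp(-4*I*pi/7)) + 1*(1)*conj(exp(-2*I*pi/7))]
      = (1/7)[(1) + (exp(-2*I*pi/7)) + (exp(-4*I*pi/7)) + (exp(-6*I*pi/7)) + (exp(6*I*pi/7)) + (exp(4*I*pi/7)) + (exp(2*I*pi/7))] = 0/7 = 0
  <chi_4*chi_3, chi_2> = (1/7)[1*(1)*conj(1) + 1*(1)*conj(exp(4*I*pi/7)) + 1*(1)*conj(exp(-6*I*pi/7)) + 1*(1)*conj(exp(-2*I*pi/7)) + 1*(1)*conj(exp(2*I*pi/7)) + 1*(1)*conj(exp(6*I*pi/7)) + 1*(1)*conj(exp(-4*I*pi/7))]
      = (1/7)[(1) + (exp(-4*I*pi/7)) + (exp(6*I*pi/7)) + (exp(2*I*pi/7)) + (exp(-2*I*pi/7)) + (exp(-6*I*pi/7)) + (exp(4*I*pi/7))] = 0/7 = 0
  <chi_4*chi_3, chi_3> = (1/7)[1*(1)*conj(1) + 1*(1)*conj(exp(6*I*pi/7)) + 1*(1)*conj(exp(-2*I*pi/7)) + 1*(1)*conj(exp(4*I*pi/7)) + 1*(1)*conj(exp(-4*I*pi/7)) + 1*(1)*conj(exp(2*I*pi/7)) + 1*(1)*conj(exp(-6*I*pi/7))]
      = (1/7)[(1) + (exp(-6*I*pi/7)) + (exp(2*I*pi/7)) + (exp(-4*I*pi/7)) + (exp(4*I*pi/7)) + (exp(-2*I*pi/7)) + (exp(6*I*pi/7))] = 0/7 = 0
  <chi_4*chi_3, chi_4> = (1/7)[1*(1)*conj(1) + 1*(1)*conj(exp(-6*I*pi/7)) + 1*(1)*conj(exp(2*I*pi/7)) + 1*(1)*conj(exp(-4*I*pi/7)) + 1*(1)*conj(exp(4*I*pi/7)) + 1*(1)*conj(exp(-2*I*pi/7)) + 1*(1)*conj(exp(6*I*pi/7))]
      = (1/7)[(1) + (exp(6*I*pi/7)) + (exp(-2*I*pi/7)) + (exp(4*I*pi/7)) + (exp(-4*I*pi/7)) + (exp(2*I*pi/7)) + (exp(-6*I*pi/7))] = 0/7 = 0
  <chi_4*chi_3, chi_5> = (1/7)[1*(1)*conj(1) + 1*(1)*conj(exp(-4*I*pi/7)) + 1*(1)*conj(exp(6*I*pi/7)) + 1*(1)*conj(exp(2*I*pi/7)) + 1*(1)*conj(exp(-2*I*pi/7)) + 1*(1)*conj(exp(-6*I*pi/7)) + 1*(1)*conj(exp(4*I*pi/7))]
      = (1/7)[(1) + (exp(4*I*pi/7)) + (exp(-6*I*pi/7)) + (exp(-2*I*pi/7)) + (exp(2*I*pi/7)) + (exp(6*I*pi/7)) + (exp(-4*I*pi/7))] = 0/7 = 0
  <chi_4*chi_3, chi_6> = (1/7)[1*(1)*conj(1) + 1*(1)*conj(exp(-2*I*pi/7)) + 1*(1)*conj(exp(-4*I*pi/7)) + 1*(1)*conj(exp(-6*I*pi/7)) + 1*(1)*conj(exp(6*I*pi/7)) + 1*(1)*conj(exp(4*I*pi/7)) + 1*(1)*conj(exp(2*I*pi/7))]
      = (1/7)[(1) + (exp(2*I*pi/7)) + (exp(4*I*pi/7)) + (exp(6*I*pi/7)) + (exp(-6*I*pi/7)) + (exp(-4*I*pi/7)) + (exp(-2*I*pi/7))] = 0/7 = 0
(Exp terms are combined using exp(i*s)*conj(exp(i*t)) = exp(i*(s-t)), and sums of them are collapsed using the identity that for every m > 1 the m distinct m-th roots of unity sum to 0, e.g. 1 + exp(2*I*pi/3) + exp(-2*I*pi/3) = 0.)
Hence the multiplicities are chi_0: 1. Dimension check: dim(chi_4)*dim(chi_3) = 1*1 = 1 and sum (mult * dim) = 1*1 = 1.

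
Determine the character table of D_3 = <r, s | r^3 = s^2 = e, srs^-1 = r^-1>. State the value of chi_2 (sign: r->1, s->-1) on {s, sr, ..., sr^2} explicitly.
Conjugacy classes: {e} of size 1, {r^1, r^2} of size 2, {s, sr, ..., sr^2} of size 3.
Character table:
  irrep \ class              {e} (size 1)  {r^1, r^2} (size 2)  {s, sr, ..., sr^2} (size 3)
  chi_1 (triv)               1             1                    1                          
  chi_2 (sign: r->1, s->-1)  1             1                    -1                         
  chi_3 (2d, j=1)            2             -1                   0                          

Spot check: chi_2 (sign: r->1, s->-1) on {s, sr, ..., sr^2} = -1.

Working: D_3 has order 2*3 = 6 with 3 conjugacy classes, hence 3 irreducibles. Sum of squared dims 1 + 1 + 4 = 6 = |G|. Linear characters come from the abelianisation; the 2-dimensional irreps have character r^k -> 2*cos(2*pi*j*k/3), reflections -> 0.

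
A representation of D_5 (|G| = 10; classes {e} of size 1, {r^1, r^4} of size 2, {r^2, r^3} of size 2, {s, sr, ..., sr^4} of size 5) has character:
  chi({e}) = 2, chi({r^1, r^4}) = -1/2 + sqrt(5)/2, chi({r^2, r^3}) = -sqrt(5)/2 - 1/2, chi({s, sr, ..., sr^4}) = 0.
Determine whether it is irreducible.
Irreducible: <chi, chi> = 1.

<chi, chi> = (1/|G|) sum_C |C| * |chi(C)|^2 = (1/10)[1*|2|^2 + 2*|-1/2 + sqrt(5)/2|^2 + 2*|-sqrt(5)/2 - 1/2|^2 + 5*|0|^2]
  = (1/10)[(4) + (3 - sqrt(5)) + (sqrt(5) + 3) + (0)] = 10/10 = 1.
A character is irreducible iff <chi, chi> = 1, so this representation is irreducible.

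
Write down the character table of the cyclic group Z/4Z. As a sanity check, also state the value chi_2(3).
Character table of Z/4Z (irreps indexed chi_0,...,chi_3 with chi_k(m) = zeta_4^(k*m), zeta_4 = exp(2*pi*i/4)):
  irrep \ class  {0} (size 1)  {1} (size 1)  {2} (size 1)  {3} (size 1)
  chi_0          1             1             1             1           
  chi_1          1             I             -1            -I          
  chi_2          1             -1            1             -1          
  chi_3          1             -I            -1            I           

Spot check: chi_2(3) = zeta_4^(2*3) = zeta_4^6 = -1.

Working: Z/4Z is abelian, so all 4 irreducible complex representations are 1-dimensional. They are given by chi_k(m) = zeta_4^(k*m) for k = 0,...,3. Row orthogonality: sum_m chi_k(m) conj(chi_l(m)) = 4 * [k = l].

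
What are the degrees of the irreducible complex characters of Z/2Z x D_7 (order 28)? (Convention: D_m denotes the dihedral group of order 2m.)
Dimensions: 1, 1, 1, 1, 2, 2, 2, 2, 2, 2

Why: There are 10 irreducibles (= number of conjugacy classes). Their dimensions d_i satisfy sum d_i^2 = |G| = 28: 1 + 1 + 1 + 1 + 4 + 4 + 4 + 4 + 4 + 4 = 28. (For the product with Z/2Z: each of the 2 1-dim characters of Z/2Z tensors with each irrep of D_7, giving 2 copies of each D_7-dimension.)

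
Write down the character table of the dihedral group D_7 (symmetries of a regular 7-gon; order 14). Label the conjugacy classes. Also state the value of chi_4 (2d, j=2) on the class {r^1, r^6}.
Conjugacy classes: {e} of size 1, {r^1, r^6} of size 2, {r^2, r^5} of size 2, {r^3, r^4} of size 2, {s, sr, ..., sr^6} of size 7.
Character table:
  irrep \ class              {e} (size 1)  {r^1, r^6} (size 2)  {r^2, r^5} (size 2)  {r^3, r^4} (size 2)  {s, sr, ..., sr^6} (size 7)
  chi_1 (triv)               1             1                    1                    1                    1                          
  chi_2 (sign: r->1, s->-1)  1             1                    1                    1                    -1                         
  chi_3 (2d, j=1)            2             2*cos(2*pi/7)        -2*cos(3*pi/7)       -2*cos(pi/7)         0                          
  chi_4 (2d, j=2)            2             -2*cos(3*pi/7)       -2*cos(pi/7)         2*cos(2*pi/7)        0                          
  chi_5 (2d, j=3)            2             -2*cos(pi/7)         2*cos(2*pi/7)        -2*cos(3*pi/7)       0                          

Spot check: chi_4 (2d, j=2) on {r^1, r^6} = -2*cos(3*pi/7).

Working: D_7 has order 2*7 = 14 with 5 conjugacy classes, hence 5 irreducibles. Sum of squared dims 1 + 1 + 4 + 4 + 4 = 14 = |G|. Linear characters come from the abelianisation; the 2-dimensional irreps have character r^k -> 2*cos(2*pi*j*k/7), reflections -> 0.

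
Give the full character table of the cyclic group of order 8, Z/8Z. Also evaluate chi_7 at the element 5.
Character table of Z/8Z (irreps indexed chi_0,...,chi_7 with chi_k(m) = zeta_8^(k*m), zeta_8 = exp(2*pi*i/8)):
  irrep \ class  {0} (size 1)  {1} (size 1)    {2} (size 1)  {3} (size 1)    {4} (size 1)  {5} (size 1)    {6} (size 1)  {7} (size 1)  
  chi_0          1             1               1             1               1             1               1             1             
  chi_1          1             exp(I*pi/4)     I             exp(3*I*pi/4)   -1            exp(-3*I*pi/4)  -I            exp(-I*pi/4)  
  chi_2          1             I               -1            -I              1             I               -1            -I            
  chi_3          1             exp(3*I*pi/4)   -I            exp(I*pi/4)     -1            exp(-I*pi/4)    I             exp(-3*I*pi/4)
  chi_4          1             -1              1             -1              1             -1              1             -1            
  chi_5          1             exp(-3*I*pi/4)  I             exp(-I*pi/4)    -1            exp(I*pi/4)     -I            exp(3*I*pi/4) 
  chi_6          1             -I              -1            I               1             -I              -1            I             
  chi_7          1             exp(-I*pi/4)    -I            exp(-3*I*pi/4)  -1            exp(3*I*pi/4)   I             exp(I*pi/4)   

Spot check: chi_7(5) = zeta_8^(7*5) = zeta_8^35 = exp(3*I*pi/4).

Solution. Z/8Z is abelian, so all 8 irreducible complex representations are 1-dimensional. They are given by chi_k(m) = zeta_8^(k*m) for k = 0,...,7. Row orthogonality: sum_m chi_k(m) conj(chi_l(m)) = 8 * [k = l].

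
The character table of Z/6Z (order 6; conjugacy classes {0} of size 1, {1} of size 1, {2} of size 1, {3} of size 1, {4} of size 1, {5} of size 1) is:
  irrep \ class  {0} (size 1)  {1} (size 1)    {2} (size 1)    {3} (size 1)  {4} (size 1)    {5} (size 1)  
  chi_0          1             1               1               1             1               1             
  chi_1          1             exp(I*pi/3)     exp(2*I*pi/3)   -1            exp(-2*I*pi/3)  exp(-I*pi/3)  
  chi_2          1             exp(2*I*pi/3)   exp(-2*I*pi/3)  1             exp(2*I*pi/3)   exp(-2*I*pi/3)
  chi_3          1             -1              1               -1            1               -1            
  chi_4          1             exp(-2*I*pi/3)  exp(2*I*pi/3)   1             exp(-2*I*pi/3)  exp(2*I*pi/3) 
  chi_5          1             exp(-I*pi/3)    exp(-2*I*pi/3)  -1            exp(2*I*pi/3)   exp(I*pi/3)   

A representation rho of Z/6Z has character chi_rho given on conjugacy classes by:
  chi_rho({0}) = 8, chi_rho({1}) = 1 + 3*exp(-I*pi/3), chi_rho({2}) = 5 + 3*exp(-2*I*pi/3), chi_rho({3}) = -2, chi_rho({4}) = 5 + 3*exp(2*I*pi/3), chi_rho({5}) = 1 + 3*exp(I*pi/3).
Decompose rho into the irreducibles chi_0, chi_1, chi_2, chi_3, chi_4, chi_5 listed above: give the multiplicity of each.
Multiplicities: chi_0: 3, chi_1: 0, chi_2: 0, chi_3: 2, chi_4: 0, chi_5: 3.

Justification: Use <chi_rho, chi> = (1/|G|) sum_C |C| * chi_rho(C) * conj(chi(C)) with |G| = 6 for each irreducible chi in the table:
  <chi_rho, chi_0> = (1/6)[1*(8)*conj(1) + 1*(1 + 3*exp(-I*pi/3))*conj(1) + 1*(5 + 3*exp(-2*I*pi/3))*conj(1) + 1*(-2)*conj(1) + 1*(5 + 3*exp(2*I*pi/3))*conj(1) + 1*(1 + 3*exp(I*pi/3))*conj(1)]
      = (1/6)[(8) + (1 + 3*exp(-I*pi/3)) + (5 + 3*exp(-2*I*pi/3)) + (-2) + (5 + 3*exp(2*I*pi/3)) + (1 + 3*exp(I*pi/3))] = 18/6 = 3
  <chi_rho, chi_1> = (1/6)[1*(8)*conj(1) + 1*(1 + 3*exp(-I*pi/3))*conj(exp(I*pi/3)) + 1*(5 + 3*exp(-2*I*pi/3))*conj(exp(2*I*pi/3)) + 1*(-2)*conj(-1) + 1*(5 + 3*exp(2*I*pi/3))*conj(exp(-2*I*pi/3)) + 1*(1 + 3*exp(I*pi/3))*conj(exp(-I*pi/3))]
      = (1/6)[(8) + (3*exp(-2*I*pi/3) + exp(-I*pi/3)) + (5*exp(-2*I*pi/3) + 3*exp(2*I*pi/3)) + (2) + (3*exp(-2*I*pi/3) + 5*exp(2*I*pi/3)) + (exp(I*pi/3) + 3*exp(2*I*pi/3))] = 0/6 = 0
  <chi_rho, chi_2> = (1/6)[1*(8)*conj(1) + 1*(1 + 3*exp(-I*pi/3))*conj(exp(2*I*pi/3)) + 1*(5 + 3*exp(-2*I*pi/3))*conj(exp(-2*I*pi/3)) + 1*(-2)*conj(1) + 1*(5 + 3*exp(2*I*pi/3))*conj(exp(2*I*pi/3)) + 1*(1 + 3*exp(I*pi/3))*conj(exp(-2*I*pi/3))]
      = (1/6)[(8) + (-3 + exp(-2*I*pi/3)) + (3 + 5*exp(2*I*pi/3)) + (-2) + (3 + 5*exp(-2*I*pi/3)) + (-3 + exp(2*I*pi/3))] = 0/6 = 0
  <chi_rho, chi_3> = (1/6)[1*(8)*conj(1) + 1*(1 + 3*exp(-I*pi/3))*conj(-1) + 1*(5 + 3*exp(-2*I*pi/3))*conj(1) + 1*(-2)*conj(-1) + 1*(5 + 3*exp(2*I*pi/3))*conj(1) + 1*(1 + 3*exp(I*pi/3))*conj(-1)]
      = (1/6)[(8) + (-1 - 3*exp(-I*pi/3)) + (5 + 3*exp(-2*I*pi/3)) + (2) + (5 + 3*exp(2*I*pi/3)) + (-1 - 3*exp(I*pi/3))] = 12/6 = 2
  <chi_rho, chi_4> = (1/6)[1*(8)*conj(1) + 1*(1 + 3*exp(-I*pi/3))*conj(exp(-2*I*pi/3)) + 1*(5 + 3*exp(-2*I*pi/3))*conj(exp(2*I*pi/3)) + 1*(-2)*conj(1) + 1*(5 + 3*exp(2*I*pi/3))*conj(exp(-2*I*pi/3)) + 1*(1 + 3*exp(I*pi/3))*conj(exp(2*I*pi/3))]
      = (1/6)[(8) + (exp(2*I*pi/3) + 3*exp(I*pi/3)) + (5*exp(-2*I*pi/3) + 3*exp(2*I*pi/3)) + (-2) + (3*exp(-2*I*pi/3) + 5*exp(2*I*pi/3)) + (3*exp(-I*pi/3) + exp(-2*I*pi/3))] = 0/6 = 0
  <chi_rho, chi_5> = (1/6)[1*(8)*conj(1) + 1*(1 + 3*exp(-I*pi/3))*conj(exp(-I*pi/3)) + 1*(5 + 3*exp(-2*I*pi/3))*conj(exp(-2*I*pi/3)) + 1*(-2)*conj(-1) + 1*(5 + 3*exp(2*I*pi/3))*conj(exp(2*I*pi/3)) + 1*(1 + 3*exp(I*pi/3))*conj(exp(I*pi/3))]
      = (1/6)[(8) + (3 + exp(I*pi/3)) + (3 + 5*exp(2*I*pi/3)) + (2) + (3 + 5*exp(-2*I*pi/3)) + (3 + exp(-I*pi/3))] = 18/6 = 3
(Exp terms are combined using exp(i*s)*conj(exp(i*t)) = exp(i*(s-t)), and sums of them are collapsed using the identity that for every m > 1 the m distinct m-th roots of unity sum to 0, e.g. 1 + exp(2*I*pi/3) + exp(-2*I*pi/3) = 0.)
Dimension check: dim(rho) = sum (mult * dim) = 3*1 + 0*1 + 0*1 + 2*1 + 0*1 + 3*1 = 8 = chi_rho(e) = 8.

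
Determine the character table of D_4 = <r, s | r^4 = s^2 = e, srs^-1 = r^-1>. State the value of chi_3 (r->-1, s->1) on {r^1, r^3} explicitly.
Conjugacy classes: {e} of size 1, {r^2} of size 1, {r^1, r^3} of size 2, {s, sr^2, ...} of size 2, {sr, sr^3, ...} of size 2.
Character table:
  irrep \ class              {e} (size 1)  {r^2} (size 1)  {r^1, r^3} (size 2)  {s, sr^2, ...} (size 2)  {sr, sr^3, ...} (size 2)
  chi_1 (triv)               1             1               1                    1                        1                       
  chi_2 (sign: r->1, s->-1)  1             1               1                    -1                       -1                      
  chi_3 (r->-1, s->1)        1             1               -1                   1                        -1                      
  chi_4 (r->-1, s->-1)       1             1               -1                   -1                       1                       
  chi_5 (2d, j=1)            2             -2              0                    0                        0                       

Spot check: chi_3 (r->-1, s->1) on {r^1, r^3} = -1.

Justification: D_4 has order 2*4 = 8 with 5 conjugacy classes, hence 5 irreducibles. Sum of squared dims 1 + 1 + 1 + 1 + 4 = 8 = |G|. Linear characters come from the abelianisation; the 2-dimensional irreps have character r^k -> 2*cos(2*pi*j*k/4), reflections -> 0.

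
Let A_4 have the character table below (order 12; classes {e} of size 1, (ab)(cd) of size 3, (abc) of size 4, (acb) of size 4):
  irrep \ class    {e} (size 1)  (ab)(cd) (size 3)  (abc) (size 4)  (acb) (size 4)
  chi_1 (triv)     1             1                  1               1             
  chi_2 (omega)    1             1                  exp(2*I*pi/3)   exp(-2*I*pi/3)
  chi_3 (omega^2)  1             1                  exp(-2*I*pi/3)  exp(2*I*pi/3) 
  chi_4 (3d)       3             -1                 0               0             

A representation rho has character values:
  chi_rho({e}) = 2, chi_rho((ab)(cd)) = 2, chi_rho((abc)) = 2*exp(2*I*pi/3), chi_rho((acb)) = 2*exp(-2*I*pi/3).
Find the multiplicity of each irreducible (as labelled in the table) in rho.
Multiplicities: chi_1: 0, chi_2: 2, chi_3: 0, chi_4: 0.

Solution. Use <chi_rho, chi> = (1/|G|) sum_C |C| * chi_rho(C) * conj(chi(C)) with |G| = 12 for each irreducible chi in the table:
  <chi_rho, chi_1> = (1/12)[1*(2)*conj(1) + 3*(2)*conj(1) + 4*(2*exp(2*I*pi/3))*conj(1) + 4*(2*exp(-2*I*pi/3))*conj(1)]
      = (1/12)[(2) + (6) + (8*exp(2*I*pi/3)) + (8*exp(-2*I*pi/3))] = 0/12 = 0
  <chi_rho, chi_2> = (1/12)[1*(2)*conj(1) + 3*(2)*conj(1) + 4*(2*exp(2*I*pi/3))*conj(exp(2*I*pi/3)) + 4*(2*exp(-2*I*pi/3))*conj(exp(-2*I*pi/3))]
      = (1/12)[(2) + (6) + (8) + (8)] = 24/12 = 2
  <chi_rho, chi_3> = (1/12)[1*(2)*conj(1) + 3*(2)*conj(1) + 4*(2*exp(2*I*pi/3))*conj(exp(-2*I*pi/3)) + 4*(2*exp(-2*I*pi/3))*conj(exp(2*I*pi/3))]
      = (1/12)[(2) + (6) + (8*exp(-2*I*pi/3)) + (8*exp(2*I*pi/3))] = 0/12 = 0
  <chi_rho, chi_4> = (1/12)[1*(2)*conj(3) + 3*(2)*conj(-1) + 4*(2*exp(2*I*pi/3))*conj(0) + 4*(2*exp(-2*I*pi/3))*conj(0)]
      = (1/12)[(6) + (-6) + (0) + (0)] = 0/12 = 0
(Exp terms are combined using exp(i*s)*conj(exp(i*t)) = exp(i*(s-t)), and sums of them are collapsed using the identity that for every m > 1 the m distinct m-th roots of unity sum to 0, e.g. 1 + exp(2*I*pi/3) + exp(-2*I*pi/3) = 0.)
Dimension check: dim(rho) = sum (mult * dim) = 0*1 + 2*1 + 0*1 + 0*3 = 2 = chi_rho(e) = 2.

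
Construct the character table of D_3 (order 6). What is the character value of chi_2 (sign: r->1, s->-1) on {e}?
Conjugacy classes: {e} of size 1, {r^1, r^2} of size 2, {s, sr, ..., sr^2} of size 3.
Character table:
  irrep \ class              {e} (size 1)  {r^1, r^2} (size 2)  {s, sr, ..., sr^2} (size 3)
  chi_1 (triv)               1             1                    1                          
  chi_2 (sign: r->1, s->-1)  1             1                    -1                         
  chi_3 (2d, j=1)            2             -1                   0                          

Spot check: chi_2 (sign: r->1, s->-1) on {e} = 1.

Reasoning: D_3 has order 2*3 = 6 with 3 conjugacy classes, hence 3 irreducibles. Sum of squared dims 1 + 1 + 4 = 6 = |G|. Linear characters come from the abelianisation; the 2-dimensional irreps have character r^k -> 2*cos(2*pi*j*k/3), reflections -> 0.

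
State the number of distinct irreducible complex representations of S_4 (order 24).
5

Explanation: The number of irreducible complex representations of a finite group equals its number of conjugacy classes. Conjugacy classes in S_4 correspond to cycle types, i.e. partitions of 4; there are p(4) = 5 of them, so S_4 (order 24) has exactly 5 irreducible complex representations.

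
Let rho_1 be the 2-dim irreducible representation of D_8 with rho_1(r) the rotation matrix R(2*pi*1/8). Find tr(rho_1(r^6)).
chi_{rho_1}(r^6) = 2*cos(2*pi*1*6/8) = 0

Why: rho_1(r^6) is rotation by angle 2*pi*1*6/8, whose trace is 2*cos(2*pi*1*6/8) = 0.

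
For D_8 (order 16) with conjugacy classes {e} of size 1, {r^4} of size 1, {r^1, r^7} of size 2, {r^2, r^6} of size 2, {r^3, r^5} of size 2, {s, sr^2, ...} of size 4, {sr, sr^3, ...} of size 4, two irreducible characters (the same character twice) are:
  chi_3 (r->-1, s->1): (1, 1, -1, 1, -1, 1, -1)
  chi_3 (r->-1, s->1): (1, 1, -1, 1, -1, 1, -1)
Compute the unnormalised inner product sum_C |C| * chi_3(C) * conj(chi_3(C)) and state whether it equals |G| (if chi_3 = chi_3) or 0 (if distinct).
Sum = 16 = |G| = 16; so <chi_3, chi_3> = 1 (norm-1 confirms irreducibility).

Proof sketch: Compute term by term over conjugacy classes (|C| * chi_3(C) * conj(chi_3(C))):
  1*(1)*conj(1) + 1*(1)*conj(1) + 2*(-1)*conj(-1) + 2*(1)*conj(1) + 2*(-1)*conj(-1) + 4*(1)*conj(1) + 4*(-1)*conj(-1)
  = (1) + (1) + (2) + (2) + (2) + (4) + (4)
  = 16.
Dividing by |G| = 16 gives 16/16 = 1, matching the row-orthogonality relation <chi_3, chi_3> = [chi_3 = chi_3].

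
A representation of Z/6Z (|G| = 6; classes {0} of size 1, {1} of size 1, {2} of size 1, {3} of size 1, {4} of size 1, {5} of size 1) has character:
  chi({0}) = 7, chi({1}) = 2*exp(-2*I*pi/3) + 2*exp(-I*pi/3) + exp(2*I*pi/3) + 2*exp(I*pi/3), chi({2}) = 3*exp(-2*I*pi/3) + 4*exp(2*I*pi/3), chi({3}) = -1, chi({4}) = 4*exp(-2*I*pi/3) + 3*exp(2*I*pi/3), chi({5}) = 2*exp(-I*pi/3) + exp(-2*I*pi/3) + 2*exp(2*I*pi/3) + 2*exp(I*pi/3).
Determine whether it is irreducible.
Not irreducible (reducible): <chi, chi> = 13 > 1.

Solution. <chi, chi> = (1/|G|) sum_C |C| * |chi(C)|^2 = (1/6)[1*|7|^2 + 1*|2*exp(-2*I*pi/3) + 2*exp(-I*pi/3) + exp(2*I*pi/3) + 2*exp(I*pi/3)|^2 + 1*|3*exp(-2*I*pi/3) + 4*exp(2*I*pi/3)|^2 + 1*|-1|^2 + 1*|4*exp(-2*I*pi/3) + 3*exp(2*I*pi/3)|^2 + 1*|2*exp(-I*pi/3) + exp(-2*I*pi/3) + 2*exp(2*I*pi/3) + 2*exp(I*pi/3)|^2]
  = (1/6)[(49) + (1) + (13) + (1) + (13) + (1)] = 78/6 = 13.
(Exp terms are combined using exp(i*s)*conj(exp(i*t)) = exp(i*(s-t)), and sums of them are collapsed using the identity that for every m > 1 the m distinct m-th roots of unity sum to 0, e.g. 1 + exp(2*I*pi/3) + exp(-2*I*pi/3) = 0.)
A character is irreducible iff <chi, chi> = 1, so this representation is reducible.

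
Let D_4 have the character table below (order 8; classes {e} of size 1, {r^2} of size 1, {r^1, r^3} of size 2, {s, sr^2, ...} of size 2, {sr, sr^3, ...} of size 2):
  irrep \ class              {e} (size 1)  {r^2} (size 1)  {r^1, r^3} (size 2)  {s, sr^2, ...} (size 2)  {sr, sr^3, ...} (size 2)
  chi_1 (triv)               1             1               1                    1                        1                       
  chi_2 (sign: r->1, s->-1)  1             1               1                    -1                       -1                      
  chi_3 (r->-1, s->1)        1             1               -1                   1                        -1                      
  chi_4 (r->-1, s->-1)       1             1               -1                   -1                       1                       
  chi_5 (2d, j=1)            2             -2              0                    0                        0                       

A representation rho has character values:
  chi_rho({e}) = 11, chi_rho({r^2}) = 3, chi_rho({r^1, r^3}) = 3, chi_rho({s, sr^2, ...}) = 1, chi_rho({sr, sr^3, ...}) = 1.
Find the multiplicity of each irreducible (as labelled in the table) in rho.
Multiplicities: chi_1: 3, chi_2: 2, chi_3: 1, chi_4: 1, chi_5: 2.

Argument: Use <chi_rho, chi> = (1/|G|) sum_C |C| * chi_rho(C) * conj(chi(C)) with |G| = 8 for each irreducible chi in the table:
  <chi_rho, chi_1> = (1/8)[1*(11)*conj(1) + 1*(3)*conj(1) + 2*(3)*conj(1) + 2*(1)*conj(1) + 2*(1)*conj(1)]
      = (1/8)[(11) + (3) + (6) + (2) + (2)] = 24/8 = 3
  <chi_rho, chi_2> = (1/8)[1*(11)*conj(1) + 1*(3)*conj(1) + 2*(3)*conj(1) + 2*(1)*conj(-1) + 2*(1)*conj(-1)]
      = (1/8)[(11) + (3) + (6) + (-2) + (-2)] = 16/8 = 2
  <chi_rho, chi_3> = (1/8)[1*(11)*conj(1) + 1*(3)*conj(1) + 2*(3)*conj(-1) + 2*(1)*conj(1) + 2*(1)*conj(-1)]
      = (1/8)[(11) + (3) + (-6) + (2) + (-2)] = 8/8 = 1
  <chi_rho, chi_4> = (1/8)[1*(11)*conj(1) + 1*(3)*conj(1) + 2*(3)*conj(-1) + 2*(1)*conj(-1) + 2*(1)*conj(1)]
      = (1/8)[(11) + (3) + (-6) + (-2) + (2)] = 8/8 = 1
  <chi_rho, chi_5> = (1/8)[1*(11)*conj(2) + 1*(3)*conj(-2) + 2*(3)*conj(0) + 2*(1)*conj(0) + 2*(1)*conj(0)]
      = (1/8)[(22) + (-6) + (0) + (0) + (0)] = 16/8 = 2
Dimension check: dim(rho) = sum (mult * dim) = 3*1 + 2*1 + 1*1 + 1*1 + 2*2 = 11 = chi_rho(e) = 11.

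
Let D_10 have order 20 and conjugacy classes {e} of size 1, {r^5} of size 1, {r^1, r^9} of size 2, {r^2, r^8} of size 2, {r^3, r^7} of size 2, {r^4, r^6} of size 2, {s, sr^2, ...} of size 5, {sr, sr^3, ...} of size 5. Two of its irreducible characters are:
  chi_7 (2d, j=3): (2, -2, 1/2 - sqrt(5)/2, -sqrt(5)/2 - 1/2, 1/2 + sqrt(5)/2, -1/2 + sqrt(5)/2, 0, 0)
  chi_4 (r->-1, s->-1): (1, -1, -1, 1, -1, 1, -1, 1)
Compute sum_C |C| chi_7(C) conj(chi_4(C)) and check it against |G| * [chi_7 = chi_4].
Sum = 0; so <chi_7, chi_4> = 0 (distinct irreducibles are orthogonal).

Derivation: Compute term by term over conjugacy classes (|C| * chi_7(C) * conj(chi_4(C))):
  1*(2)*conj(1) + 1*(-2)*conj(-1) + 2*(1/2 - sqrt(5)/2)*conj(-1) + 2*(-sqrt(5)/2 - 1/2)*conj(1) + 2*(1/2 + sqrt(5)/2)*conj(-1) + 2*(-1/2 + sqrt(5)/2)*conj(1) + 5*(0)*conj(-1) + 5*(0)*conj(1)
  = (2) + (2) + (-1 + sqrt(5)) + (-sqrt(5) - 1) + (-sqrt(5) - 1) + (-1 + sqrt(5)) + (0) + (0)
  = 0.
Dividing by |G| = 20 gives 0/20 = 0, matching the row-orthogonality relation <chi_7, chi_4> = [chi_7 = chi_4].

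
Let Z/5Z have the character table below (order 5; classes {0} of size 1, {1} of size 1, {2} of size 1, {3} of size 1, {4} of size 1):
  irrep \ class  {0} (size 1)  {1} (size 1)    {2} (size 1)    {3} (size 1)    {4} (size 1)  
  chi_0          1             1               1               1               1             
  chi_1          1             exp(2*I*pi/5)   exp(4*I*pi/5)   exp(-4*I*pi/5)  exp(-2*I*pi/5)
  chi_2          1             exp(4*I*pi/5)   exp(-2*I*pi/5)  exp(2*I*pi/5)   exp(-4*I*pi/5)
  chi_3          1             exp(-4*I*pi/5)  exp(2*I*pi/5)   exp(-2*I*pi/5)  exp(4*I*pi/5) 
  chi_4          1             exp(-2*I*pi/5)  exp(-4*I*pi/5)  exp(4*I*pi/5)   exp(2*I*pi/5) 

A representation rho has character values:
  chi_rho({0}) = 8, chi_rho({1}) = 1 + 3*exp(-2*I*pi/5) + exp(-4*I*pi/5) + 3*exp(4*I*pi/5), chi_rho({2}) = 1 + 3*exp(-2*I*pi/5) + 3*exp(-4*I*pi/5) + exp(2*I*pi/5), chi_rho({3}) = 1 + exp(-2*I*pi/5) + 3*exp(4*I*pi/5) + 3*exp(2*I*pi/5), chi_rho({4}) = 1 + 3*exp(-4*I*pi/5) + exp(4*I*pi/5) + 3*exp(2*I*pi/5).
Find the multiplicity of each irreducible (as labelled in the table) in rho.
Multiplicities: chi_0: 1, chi_1: 0, chi_2: 3, chi_3: 1, chi_4: 3.

Argument: Use <chi_rho, chi> = (1/|G|) sum_C |C| * chi_rho(C) * conj(chi(C)) with |G| = 5 for each irreducible chi in the table:
  <chi_rho, chi_0> = (1/5)[1*(8)*conj(1) + 1*(1 + 3*exp(-2*I*pi/5) + exp(-4*I*pi/5) + 3*exp(4*I*pi/5))*conj(1) + 1*(1 + 3*exp(-2*I*pi/5) + 3*exp(-4*I*pi/5) + exp(2*I*pi/5))*conj(1) + 1*(1 + exp(-2*I*pi/5) + 3*exp(4*I*pi/5) + 3*exp(2*I*pi/5))*conj(1) + 1*(1 + 3*exp(-4*I*pi/5) + exp(4*I*pi/5) + 3*exp(2*I*pi/5))*conj(1)]
      = (1/5)[(8) + (1 + 3*exp(-2*I*pi/5) + exp(-4*I*pi/5) + 3*exp(4*I*pi/5)) + (1 + 3*exp(-2*I*pi/5) + 3*exp(-4*I*pi/5) + exp(2*I*pi/5)) + (1 + exp(-2*I*pi/5) + 3*exp(4*I*pi/5) + 3*exp(2*I*pi/5)) + (1 + 3*exp(-4*I*pi/5) + exp(4*I*pi/5) + 3*exp(2*I*pi/5))] = 5/5 = 1
  <chi_rho, chi_1> = (1/5)[1*(8)*conj(1) + 1*(1 + 3*exp(-2*I*pi/5) + exp(-4*I*pi/5) + 3*exp(4*I*pi/5))*conj(exp(2*I*pi/5)) + 1*(1 + 3*exp(-2*I*pi/5) + 3*exp(-4*I*pi/5) + exp(2*I*pi/5))*conj(exp(4*I*pi/5)) + 1*(1 + exp(-2*I*pi/5) + 3*exp(4*I*pi/5) + 3*exp(2*I*pi/5))*conj(exp(-4*I*pi/5)) + 1*(1 + 3*exp(-4*I*pi/5) + exp(4*I*pi/5) + 3*exp(2*I*pi/5))*conj(exp(-2*I*pi/5))]
      = (1/5)[(8) + (3*exp(-4*I*pi/5) + exp(-2*I*pi/5) + exp(4*I*pi/5) + 3*exp(2*I*pi/5)) + (exp(-2*I*pi/5) + exp(-4*I*pi/5) + 3*exp(4*I*pi/5) + 3*exp(2*I*pi/5)) + (3*exp(-2*I*pi/5) + 3*exp(-4*I*pi/5) + exp(4*I*pi/5) + exp(2*I*pi/5)) + (3*exp(-2*I*pi/5) + exp(-4*I*pi/5) + exp(2*I*pi/5) + 3*exp(4*I*pi/5))] = 0/5 = 0
  <chi_rho, chi_2> = (1/5)[1*(8)*conj(1) + 1*(1 + 3*exp(-2*I*pi/5) + exp(-4*I*pi/5) + 3*exp(4*I*pi/5))*conj(exp(4*I*pi/5)) + 1*(1 + 3*exp(-2*I*pi/5) + 3*exp(-4*I*pi/5) + exp(2*I*pi/5))*conj(exp(-2*I*pi/5)) + 1*(1 + exp(-2*I*pi/5) + 3*exp(4*I*pi/5) + 3*exp(2*I*pi/5))*conj(exp(2*I*pi/5)) + 1*(1 + 3*exp(-4*I*pi/5) + exp(4*I*pi/5) + 3*exp(2*I*pi/5))*conj(exp(-4*I*pi/5))]
      = (1/5)[(8) + (3 + exp(-4*I*pi/5) + exp(2*I*pi/5) + 3*exp(4*I*pi/5)) + (3 + 3*exp(-2*I*pi/5) + exp(4*I*pi/5) + exp(2*I*pi/5)) + (3 + exp(-2*I*pi/5) + exp(-4*I*pi/5) + 3*exp(2*I*pi/5)) + (3 + 3*exp(-4*I*pi/5) + exp(-2*I*pi/5) + exp(4*I*pi/5))] = 15/5 = 3
  <chi_rho, chi_3> = (1/5)[1*(8)*conj(1) + 1*(1 + 3*exp(-2*I*pi/5) + exp(-4*I*pi/5) + 3*exp(4*I*pi/5))*conj(exp(-4*I*pi/5)) + 1*(1 + 3*exp(-2*I*pi/5) + 3*exp(-4*I*pi/5) + exp(2*I*pi/5))*conj(exp(2*I*pi/5)) + 1*(1 + exp(-2*I*pi/5) + 3*exp(4*I*pi/5) + 3*exp(2*I*pi/5))*conj(exp(-2*I*pi/5)) + 1*(1 + 3*exp(-4*I*pi/5) + exp(4*I*pi/5) + 3*exp(2*I*pi/5))*conj(exp(4*I*pi/5))]
      = (1/5)[(8) + (1 + 3*exp(-2*I*pi/5) + exp(4*I*pi/5) + 3*exp(2*I*pi/5)) + (1 + 3*exp(-4*I*pi/5) + exp(-2*I*pi/5) + 3*exp(4*I*pi/5)) + (1 + 3*exp(-4*I*pi/5) + exp(2*I*pi/5) + 3*exp(4*I*pi/5)) + (1 + 3*exp(-2*I*pi/5) + exp(-4*I*pi/5) + 3*exp(2*I*pi/5))] = 5/5 = 1
  <chi_rho, chi_4> = (1/5)[1*(8)*conj(1) + 1*(1 + 3*exp(-2*I*pi/5) + exp(-4*I*pi/5) + 3*exp(4*I*pi/5))*conj(exp(-2*I*pi/5)) + 1*(1 + 3*exp(-2*I*pi/5) + 3*exp(-4*I*pi/5) + exp(2*I*pi/5))*conj(exp(-4*I*pi/5)) + 1*(1 + exp(-2*I*pi/5) + 3*exp(4*I*pi/5) + 3*exp(2*I*pi/5))*conj(exp(4*I*pi/5)) + 1*(1 + 3*exp(-4*I*pi/5) + exp(4*I*pi/5) + 3*exp(2*I*pi/5))*conj(exp(2*I*pi/5))]
      = (1/5)[(8) + (3 + 3*exp(-4*I*pi/5) + exp(-2*I*pi/5) + exp(2*I*pi/5)) + (3 + exp(-4*I*pi/5) + exp(4*I*pi/5) + 3*exp(2*I*pi/5)) + (3 + 3*exp(-2*I*pi/5) + exp(-4*I*pi/5) + exp(4*I*pi/5)) + (3 + exp(-2*I*pi/5) + exp(2*I*pi/5) + 3*exp(4*I*pi/5))] = 15/5 = 3
(Exp terms are combined using exp(i*s)*conj(exp(i*t)) = exp(i*(s-t)), and sums of them are collapsed using the identity that for every m > 1 the m distinct m-th roots of unity sum to 0, e.g. 1 + exp(2*I*pi/3) + exp(-2*I*pi/3) = 0.)
Dimension check: dim(rho) = sum (mult * dim) = 1*1 + 0*1 + 3*1 + 1*1 + 3*1 = 8 = chi_rho(e) = 8.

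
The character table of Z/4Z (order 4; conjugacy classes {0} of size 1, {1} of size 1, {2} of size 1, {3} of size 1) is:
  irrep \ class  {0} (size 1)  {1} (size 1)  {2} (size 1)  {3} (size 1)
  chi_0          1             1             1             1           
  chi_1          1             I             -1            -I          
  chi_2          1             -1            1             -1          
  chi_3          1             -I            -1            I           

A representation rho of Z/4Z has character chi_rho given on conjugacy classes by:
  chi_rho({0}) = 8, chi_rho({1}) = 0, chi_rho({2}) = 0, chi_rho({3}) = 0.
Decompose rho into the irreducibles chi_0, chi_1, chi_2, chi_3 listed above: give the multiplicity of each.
Multiplicities: chi_0: 2, chi_1: 2, chi_2: 2, chi_3: 2.

Use <chi_rho, chi> = (1/|G|) sum_C |C| * chi_rho(C) * conj(chi(C)) with |G| = 4 for each irreducible chi in the table:
  <chi_rho, chi_0> = (1/4)[1*(8)*conj(1) + 1*(0)*conj(1) + 1*(0)*conj(1) + 1*(0)*conj(1)]
      = (1/4)[(8) + (0) + (0) + (0)] = 8/4 = 2
  <chi_rho, chi_1> = (1/4)[1*(8)*conj(1) + 1*(0)*conj(I) + 1*(0)*conj(-1) + 1*(0)*conj(-I)]
      = (1/4)[(8) + (0) + (0) + (0)] = 8/4 = 2
  <chi_rho, chi_2> = (1/4)[1*(8)*conj(1) + 1*(0)*conj(-1) + 1*(0)*conj(1) + 1*(0)*conj(-1)]
      = (1/4)[(8) + (0) + (0) + (0)] = 8/4 = 2
  <chi_rho, chi_3> = (1/4)[1*(8)*conj(1) + 1*(0)*conj(-I) + 1*(0)*conj(-1) + 1*(0)*conj(I)]
      = (1/4)[(8) + (0) + (0) + (0)] = 8/4 = 2
(Exp terms are combined using exp(i*s)*conj(exp(i*t)) = exp(i*(s-t)), and sums of them are collapsed using the identity that for every m > 1 the m distinct m-th roots of unity sum to 0, e.g. 1 + exp(2*I*pi/3) + exp(-2*I*pi/3) = 0.)
Dimension check: dim(rho) = sum (mult * dim) = 2*1 + 2*1 + 2*1 + 2*1 = 8 = chi_rho(e) = 8.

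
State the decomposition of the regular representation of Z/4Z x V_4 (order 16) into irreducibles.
Each irreducible V_i of dimension d_i appears with multiplicity d_i, i.e. rho_reg = (direct sum over all irreducibles V_i) d_i V_i. The irreducible dimensions for Z/4Z x V_4 are 1, 1, 1, 1, 1, 1, 1, 1, 1, 1, 1, 1, 1, 1, 1, 1: 16 irreducibles of dimension 1, each with multiplicity 1. Total dimension 16*1*1 = 16 = |G|.

Derivation: General theorem: in the regular representation of a finite group G, each irreducible appears with multiplicity equal to its dimension. Check: dim(rho_reg) = sum d_i^2 = 1 + 1 + 1 + 1 + 1 + 1 + 1 + 1 + 1 + 1 + 1 + 1 + 1 + 1 + 1 + 1 = 16 = |G|.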